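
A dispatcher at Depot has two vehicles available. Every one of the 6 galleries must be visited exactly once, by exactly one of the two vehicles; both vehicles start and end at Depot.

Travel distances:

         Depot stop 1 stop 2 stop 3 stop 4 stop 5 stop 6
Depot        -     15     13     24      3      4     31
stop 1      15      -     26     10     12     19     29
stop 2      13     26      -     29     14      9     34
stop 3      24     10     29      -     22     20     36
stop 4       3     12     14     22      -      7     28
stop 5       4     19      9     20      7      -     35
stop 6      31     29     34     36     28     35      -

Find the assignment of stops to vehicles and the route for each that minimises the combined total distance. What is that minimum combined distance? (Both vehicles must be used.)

Try each way of splitting the stops between the two vehicles (each non-empty) and, for each split, find the best tour for each vehicle:
  {stop 1} + {stop 2, stop 3, stop 4, stop 5, stop 6}: 30 + 108 = 138
  {stop 2} + {stop 1, stop 3, stop 4, stop 5, stop 6}: 26 + 94 = 120
  {stop 1, stop 2} + {stop 3, stop 4, stop 5, stop 6}: 54 + 91 = 145
  {stop 3} + {stop 1, stop 2, stop 4, stop 5, stop 6}: 48 + 91 = 139
  {stop 1, stop 3} + {stop 2, stop 4, stop 5, stop 6}: 49 + 78 = 127
  {stop 2, stop 3} + {stop 1, stop 4, stop 5, stop 6}: 66 + 83 = 149
  … (31 splits in total)
  {stop 4} + {stop 1, stop 2, stop 3, stop 5, stop 6}: 6 + 108 = 114  ← best
Best: vehicle 1 Depot → stop 4 → Depot = 6; vehicle 2 Depot → stop 1 → stop 3 → stop 6 → stop 2 → stop 5 → Depot = 108; combined 114.

114 — the smallest possible combined total.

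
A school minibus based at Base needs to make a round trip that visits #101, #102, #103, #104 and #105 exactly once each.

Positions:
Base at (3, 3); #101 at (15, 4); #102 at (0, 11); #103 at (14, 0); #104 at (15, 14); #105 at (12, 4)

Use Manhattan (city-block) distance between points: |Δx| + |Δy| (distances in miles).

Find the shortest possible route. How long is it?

There are 60 distinct closed tours to check (reversals are equivalent).
Base → #101 → #102 → #103 → #104 → #105 → Base: 13+22+25+15+13+10 = 98
Base → #101 → #102 → #103 → #105 → #104 → Base: 13+22+25+6+13+23 = 102
Base → #101 → #102 → #104 → #103 → #105 → Base: 13+22+18+15+6+10 = 84
Base → #101 → #102 → #104 → #105 → #103 → Base: 13+22+18+13+6+14 = 86
Base → #101 → #102 → #105 → #103 → #104 → Base: 13+22+19+6+15+23 = 98
Base → #101 → #102 → #105 → #104 → #103 → Base: 13+22+19+13+15+14 = 96
Base → #101 → #103 → #102 → #104 → #105 → Base: 13+5+25+18+13+10 = 84
Base → #101 → #103 → #102 → #105 → #104 → Base: 13+5+25+19+13+23 = 98
Base → #101 → #103 → #104 → #102 → #105 → Base: 13+5+15+18+19+10 = 80
Base → #101 → #103 → #104 → #105 → #102 → Base: 13+5+15+13+19+11 = 76
Base → #101 → #103 → #105 → #102 → #104 → Base: 13+5+6+19+18+23 = 84
Base → #101 → #103 → #105 → #104 → #102 → Base: 13+5+6+13+18+11 = 66
Base → #101 → #104 → #102 → #103 → #105 → Base: 13+10+18+25+6+10 = 82
Base → #101 → #104 → #102 → #105 → #103 → Base: 13+10+18+19+6+14 = 80
… (46 more)
Base → #102 → #104 → #101 → #103 → #105 → Base: 11+18+10+5+6+10 = 60  ← best
The minimum is 60.
One optimal route: Base → #102 → #104 → #101 → #103 → #105 → Base (or its reverse).

Minimum total distance: 60 miles.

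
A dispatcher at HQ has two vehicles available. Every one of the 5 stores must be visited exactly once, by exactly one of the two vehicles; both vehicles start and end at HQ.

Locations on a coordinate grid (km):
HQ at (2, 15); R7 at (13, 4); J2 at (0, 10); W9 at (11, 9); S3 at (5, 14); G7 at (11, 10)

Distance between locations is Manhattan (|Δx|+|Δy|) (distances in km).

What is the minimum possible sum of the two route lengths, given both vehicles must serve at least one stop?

Minimum combined distance: 56 km.

Check every non-empty split of the stops between the two vehicles; for each half take its own optimal tour:
  {R7} + {J2, W9, S3, G7}: 44 + 34 = 78
  {J2} + {R7, W9, S3, G7}: 14 + 44 = 58
  {R7, J2} + {W9, S3, G7}: 48 + 30 = 78
  {W9} + {R7, J2, S3, G7}: 30 + 48 = 78
  {R7, W9} + {J2, S3, G7}: 44 + 32 = 76
  {J2, W9} + {R7, S3, G7}: 34 + 44 = 78
  … (15 splits in total)
  {S3} + {R7, J2, W9, G7}: 8 + 48 = 56  ← best
Best: vehicle 1 HQ → S3 → HQ = 8; vehicle 2 HQ → R7 → W9 → G7 → J2 → HQ = 48; combined 56.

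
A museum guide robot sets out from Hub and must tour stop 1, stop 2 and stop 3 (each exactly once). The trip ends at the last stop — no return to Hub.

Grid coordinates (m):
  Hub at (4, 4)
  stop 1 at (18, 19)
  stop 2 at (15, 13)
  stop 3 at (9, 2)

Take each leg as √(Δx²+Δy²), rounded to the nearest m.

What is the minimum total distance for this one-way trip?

Minimum one-way distance = 25 m.

There are 3! = 6 possible orderings.
Hub→stop 1→stop 2→stop 3: 21+7+13 = 41
Hub→stop 1→stop 3→stop 2: 21+19+13 = 53
Hub→stop 2→stop 1→stop 3: 14+7+19 = 40
Hub→stop 2→stop 3→stop 1: 14+13+19 = 46
Hub→stop 3→stop 1→stop 2: 5+19+7 = 31
Hub→stop 3→stop 2→stop 1: 5+13+7 = 25
The minimum is 25.
One shortest path: Hub → stop 3 → stop 2 → stop 1.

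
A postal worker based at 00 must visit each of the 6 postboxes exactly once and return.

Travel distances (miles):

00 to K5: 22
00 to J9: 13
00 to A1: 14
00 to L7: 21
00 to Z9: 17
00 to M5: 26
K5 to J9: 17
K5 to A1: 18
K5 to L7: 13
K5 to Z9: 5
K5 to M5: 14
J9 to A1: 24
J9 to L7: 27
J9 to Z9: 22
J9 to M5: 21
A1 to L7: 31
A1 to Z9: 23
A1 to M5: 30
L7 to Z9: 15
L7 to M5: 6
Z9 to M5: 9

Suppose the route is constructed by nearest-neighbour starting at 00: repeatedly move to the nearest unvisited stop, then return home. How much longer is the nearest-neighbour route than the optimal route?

00: J9=13, A1=14, Z9=17, L7=21, K5=22, M5=26 ⇒ J9
J9: K5=17, M5=21, Z9=22, A1=24, L7=27 ⇒ K5
K5: Z9=5, L7=13, M5=14, A1=18 ⇒ Z9
Z9: M5=9, L7=15, A1=23 ⇒ M5
M5: L7=6, A1=30 ⇒ L7
L7: A1=31 ⇒ A1
NN route 00 → J9 → K5 → Z9 → M5 → L7 → A1 → 00 costs 95.
Optimal: 00 → J9 → L7 → M5 → Z9 → K5 → A1 → 00 costs 92 (by enumerating all 360 distinct tours).
Excess = 95 − 92 = 3.

Excess over optimum: 3 miles.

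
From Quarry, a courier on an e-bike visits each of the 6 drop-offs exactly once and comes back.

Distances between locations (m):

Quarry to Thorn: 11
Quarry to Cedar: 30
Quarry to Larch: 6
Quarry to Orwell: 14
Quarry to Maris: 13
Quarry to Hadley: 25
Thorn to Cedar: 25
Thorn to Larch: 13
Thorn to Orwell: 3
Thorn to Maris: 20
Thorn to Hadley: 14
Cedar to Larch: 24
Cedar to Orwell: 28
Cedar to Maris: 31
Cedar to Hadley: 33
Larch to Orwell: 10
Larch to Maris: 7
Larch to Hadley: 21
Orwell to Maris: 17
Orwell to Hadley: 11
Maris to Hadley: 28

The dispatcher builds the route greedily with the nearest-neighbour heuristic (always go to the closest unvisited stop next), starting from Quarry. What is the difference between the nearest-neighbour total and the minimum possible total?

From Quarry: Larch=6, Thorn=11, Maris=13, Orwell=14, Hadley=25, Cedar=30 → choose Larch (6).
From Larch: Maris=7, Orwell=10, Thorn=13, Hadley=21, Cedar=24 → choose Maris (7).
From Maris: Orwell=17, Thorn=20, Hadley=28, Cedar=31 → choose Orwell (17).
From Orwell: Thorn=3, Hadley=11, Cedar=28 → choose Thorn (3).
From Thorn: Hadley=14, Cedar=25 → choose Hadley (14).
From Hadley: Cedar=33 → choose Cedar (33).
NN route Quarry → Larch → Maris → Orwell → Thorn → Hadley → Cedar → Quarry costs 110.
Optimal: Quarry → Thorn → Orwell → Hadley → Cedar → Larch → Maris → Quarry costs 102 (by enumerating all 360 distinct tours).
Excess = 110 − 102 = 8.

The nearest-neighbour route is 8 m longer than optimal.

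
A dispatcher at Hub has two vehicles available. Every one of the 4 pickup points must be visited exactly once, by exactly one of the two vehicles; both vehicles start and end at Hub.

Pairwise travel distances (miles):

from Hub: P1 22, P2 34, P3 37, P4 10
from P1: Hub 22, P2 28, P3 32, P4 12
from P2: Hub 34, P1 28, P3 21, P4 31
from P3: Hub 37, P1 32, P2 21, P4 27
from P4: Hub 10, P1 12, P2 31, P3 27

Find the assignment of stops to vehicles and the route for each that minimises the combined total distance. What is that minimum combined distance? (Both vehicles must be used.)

128 miles — the smallest possible combined total.

Check every non-empty split of the stops between the two vehicles; for each half take its own optimal tour:
  {P1} + {P2, P3, P4}: 44 + 92 = 136
  {P2} + {P1, P3, P4}: 68 + 91 = 159
  {P1, P2} + {P3, P4}: 84 + 74 = 158
  {P3} + {P1, P2, P4}: 74 + 84 = 158
  {P1, P3} + {P2, P4}: 91 + 75 = 166
  {P2, P3} + {P1, P4}: 92 + 44 = 136
  … (7 splits in total)
  {P1, P2, P3} + {P4}: 108 + 20 = 128  ← best
Best: vehicle 1 Hub → P1 → P2 → P3 → Hub = 108; vehicle 2 Hub → P4 → Hub = 20; combined 128.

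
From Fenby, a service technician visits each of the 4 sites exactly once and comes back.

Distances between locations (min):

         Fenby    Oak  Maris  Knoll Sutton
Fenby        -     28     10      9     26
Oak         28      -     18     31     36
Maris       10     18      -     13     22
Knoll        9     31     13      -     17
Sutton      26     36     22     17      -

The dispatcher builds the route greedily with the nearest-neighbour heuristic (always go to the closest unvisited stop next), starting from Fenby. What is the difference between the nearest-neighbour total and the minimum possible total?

From Fenby: Knoll=9, Maris=10, Sutton=26, Oak=28 → choose Knoll (9).
From Knoll: Maris=13, Sutton=17, Oak=31 → choose Maris (13).
From Maris: Oak=18, Sutton=22 → choose Oak (18).
From Oak: Sutton=36 → choose Sutton (36).
NN route Fenby → Knoll → Maris → Oak → Sutton → Fenby costs 102.
Optimal: Fenby → Maris → Oak → Sutton → Knoll → Fenby costs 90 (by enumerating all 12 distinct tours).
Excess = 102 − 90 = 12.

The nearest-neighbour route is 12 min longer than optimal.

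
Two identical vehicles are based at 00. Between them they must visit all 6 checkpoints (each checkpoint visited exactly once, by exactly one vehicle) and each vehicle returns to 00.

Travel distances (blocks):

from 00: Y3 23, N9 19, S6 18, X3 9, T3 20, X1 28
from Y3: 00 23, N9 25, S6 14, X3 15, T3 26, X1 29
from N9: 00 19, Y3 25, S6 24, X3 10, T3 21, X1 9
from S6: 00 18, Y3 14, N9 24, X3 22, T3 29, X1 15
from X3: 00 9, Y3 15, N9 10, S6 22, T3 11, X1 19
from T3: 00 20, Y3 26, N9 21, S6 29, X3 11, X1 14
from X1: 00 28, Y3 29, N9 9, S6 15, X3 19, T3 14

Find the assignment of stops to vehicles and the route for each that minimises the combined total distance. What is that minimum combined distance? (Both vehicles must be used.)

Check every non-empty split of the stops between the two vehicles; for each half take its own optimal tour:
  {Y3} + {N9, S6, X3, T3, X1}: 46 + 83 = 129
  {N9} + {Y3, S6, X3, T3, X1}: 38 + 86 = 124
  {Y3, N9} + {S6, X3, T3, X1}: 67 + 67 = 134
  {S6} + {Y3, N9, X3, T3, X1}: 36 + 91 = 127
  {Y3, S6} + {N9, X3, T3, X1}: 55 + 62 = 117
  {N9, S6} + {Y3, X3, T3, X1}: 61 + 86 = 147
  … (31 splits in total)
Best: vehicle 1 00 → Y3 → S6 → 00 = 55; vehicle 2 00 → N9 → X1 → T3 → X3 → 00 = 62; combined 117.

Minimum combined distance: 117 blocks.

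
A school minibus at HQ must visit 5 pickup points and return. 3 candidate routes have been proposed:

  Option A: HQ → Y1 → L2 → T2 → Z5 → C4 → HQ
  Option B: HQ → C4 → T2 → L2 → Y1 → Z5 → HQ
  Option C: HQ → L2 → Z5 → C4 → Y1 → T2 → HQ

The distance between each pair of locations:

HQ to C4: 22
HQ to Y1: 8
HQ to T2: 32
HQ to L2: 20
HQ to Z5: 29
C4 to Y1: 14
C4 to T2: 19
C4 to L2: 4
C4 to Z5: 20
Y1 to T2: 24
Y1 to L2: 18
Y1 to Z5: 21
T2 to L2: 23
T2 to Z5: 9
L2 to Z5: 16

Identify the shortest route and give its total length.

Option A: 8 + 18 + 23 + 9 + 20 + 22 = 100
Option B: 22 + 19 + 23 + 18 + 21 + 29 = 132
Option C: 20 + 16 + 20 + 14 + 24 + 32 = 126

Shortest is Option A, total 100.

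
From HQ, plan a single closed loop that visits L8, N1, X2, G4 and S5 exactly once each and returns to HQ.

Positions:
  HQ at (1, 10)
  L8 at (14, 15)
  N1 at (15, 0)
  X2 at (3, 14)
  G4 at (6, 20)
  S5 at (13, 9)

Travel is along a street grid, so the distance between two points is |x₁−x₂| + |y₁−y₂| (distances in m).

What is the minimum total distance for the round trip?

There are 60 distinct closed tours to check (reversals are equivalent).
HQ → L8 → N1 → X2 → G4 → S5 → HQ: 18+16+26+9+18+13 = 100
HQ → L8 → N1 → X2 → S5 → G4 → HQ: 18+16+26+15+18+15 = 108
HQ → L8 → N1 → G4 → X2 → S5 → HQ: 18+16+29+9+15+13 = 100
HQ → L8 → N1 → G4 → S5 → X2 → HQ: 18+16+29+18+15+6 = 102
HQ → L8 → N1 → S5 → X2 → G4 → HQ: 18+16+11+15+9+15 = 84
HQ → L8 → N1 → S5 → G4 → X2 → HQ: 18+16+11+18+9+6 = 78
HQ → L8 → X2 → N1 → G4 → S5 → HQ: 18+12+26+29+18+13 = 116
HQ → L8 → X2 → N1 → S5 → G4 → HQ: 18+12+26+11+18+15 = 100
HQ → L8 → X2 → G4 → N1 → S5 → HQ: 18+12+9+29+11+13 = 92
HQ → L8 → X2 → G4 → S5 → N1 → HQ: 18+12+9+18+11+24 = 92
HQ → L8 → X2 → S5 → N1 → G4 → HQ: 18+12+15+11+29+15 = 100
HQ → L8 → X2 → S5 → G4 → N1 → HQ: 18+12+15+18+29+24 = 116
HQ → L8 → G4 → N1 → X2 → S5 → HQ: 18+13+29+26+15+13 = 114
HQ → L8 → G4 → N1 → S5 → X2 → HQ: 18+13+29+11+15+6 = 92
… (46 more)
HQ → X2 → G4 → L8 → N1 → S5 → HQ: 6+9+13+16+11+13 = 68  ← best
The minimum is 68.
One optimal route: HQ → X2 → G4 → L8 → N1 → S5 → HQ (or its reverse).

Shortest round trip = 68 m.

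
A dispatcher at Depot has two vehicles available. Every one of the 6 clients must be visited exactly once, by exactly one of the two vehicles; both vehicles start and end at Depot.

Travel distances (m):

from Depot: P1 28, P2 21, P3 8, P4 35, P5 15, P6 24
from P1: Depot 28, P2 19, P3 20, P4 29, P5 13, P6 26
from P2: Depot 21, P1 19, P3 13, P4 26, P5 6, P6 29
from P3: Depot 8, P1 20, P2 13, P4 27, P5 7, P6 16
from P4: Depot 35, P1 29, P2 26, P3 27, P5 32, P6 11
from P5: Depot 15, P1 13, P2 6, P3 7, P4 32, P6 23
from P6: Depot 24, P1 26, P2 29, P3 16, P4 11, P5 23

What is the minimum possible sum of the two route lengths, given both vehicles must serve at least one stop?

120 m — the smallest possible combined total.

Try each way of splitting the stops between the two vehicles (each non-empty) and, for each split, find the best tour for each vehicle:
  {P1} + {P2, P3, P4, P5, P6}: 56 + 82 = 138
  {P2} + {P1, P3, P4, P5, P6}: 42 + 92 = 134
  {P1, P2} + {P3, P4, P5, P6}: 68 + 82 = 150
  {P3} + {P1, P2, P4, P5, P6}: 16 + 104 = 120
  {P1, P3} + {P2, P4, P5, P6}: 56 + 82 = 138
  {P2, P3} + {P1, P4, P5, P6}: 42 + 92 = 134
  … (31 splits in total)
Best: vehicle 1 Depot → P3 → Depot = 16; vehicle 2 Depot → P2 → P5 → P1 → P4 → P6 → Depot = 104; combined 120.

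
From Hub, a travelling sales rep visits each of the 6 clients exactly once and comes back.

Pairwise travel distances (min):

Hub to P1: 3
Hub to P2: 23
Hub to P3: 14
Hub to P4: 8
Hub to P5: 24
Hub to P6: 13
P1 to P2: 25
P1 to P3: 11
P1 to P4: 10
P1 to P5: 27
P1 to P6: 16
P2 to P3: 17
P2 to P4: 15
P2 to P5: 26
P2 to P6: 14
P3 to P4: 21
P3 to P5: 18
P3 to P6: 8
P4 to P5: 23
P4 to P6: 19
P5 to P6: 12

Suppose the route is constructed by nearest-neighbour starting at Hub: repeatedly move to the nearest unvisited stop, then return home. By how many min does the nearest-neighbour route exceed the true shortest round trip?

11 min longer than the optimal tour.

From Hub: P1=3, P4=8, P6=13, P3=14, P2=23, P5=24 → choose P1 (3).
From P1: P4=10, P3=11, P6=16, P2=25, P5=27 → choose P4 (10).
From P4: P2=15, P6=19, P3=21, P5=23 → choose P2 (15).
From P2: P6=14, P3=17, P5=26 → choose P6 (14).
From P6: P3=8, P5=12 → choose P3 (8).
From P3: P5=18 → choose P5 (18).
NN route Hub → P1 → P4 → P2 → P6 → P3 → P5 → Hub costs 92.
Optimal: Hub → P1 → P3 → P5 → P6 → P2 → P4 → Hub costs 81 (by enumerating all 360 distinct tours).
Excess = 92 − 81 = 11.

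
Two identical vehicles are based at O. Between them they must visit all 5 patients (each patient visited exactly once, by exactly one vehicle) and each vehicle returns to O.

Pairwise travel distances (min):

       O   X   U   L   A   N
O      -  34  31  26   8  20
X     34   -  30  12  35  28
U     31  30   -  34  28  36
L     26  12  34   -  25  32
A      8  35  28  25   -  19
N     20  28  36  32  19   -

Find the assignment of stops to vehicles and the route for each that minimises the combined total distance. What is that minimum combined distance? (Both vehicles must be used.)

Check every non-empty split of the stops between the two vehicles; for each half take its own optimal tour:
  {X} + {U, L, A, N}: 68 + 122 = 190
  {U} + {X, L, A, N}: 62 + 93 = 155
  {X, U} + {L, A, N}: 95 + 85 = 180
  {L} + {X, U, A, N}: 52 + 114 = 166
  {X, L} + {U, A, N}: 72 + 92 = 164
  {U, L} + {X, A, N}: 91 + 89 = 180
  … (15 splits in total)
  {A} + {X, U, L, N}: 16 + 124 = 140  ← best
Best: vehicle 1 O → A → O = 16; vehicle 2 O → L → X → U → N → O = 124; combined 140.

Minimum combined distance: 140 min.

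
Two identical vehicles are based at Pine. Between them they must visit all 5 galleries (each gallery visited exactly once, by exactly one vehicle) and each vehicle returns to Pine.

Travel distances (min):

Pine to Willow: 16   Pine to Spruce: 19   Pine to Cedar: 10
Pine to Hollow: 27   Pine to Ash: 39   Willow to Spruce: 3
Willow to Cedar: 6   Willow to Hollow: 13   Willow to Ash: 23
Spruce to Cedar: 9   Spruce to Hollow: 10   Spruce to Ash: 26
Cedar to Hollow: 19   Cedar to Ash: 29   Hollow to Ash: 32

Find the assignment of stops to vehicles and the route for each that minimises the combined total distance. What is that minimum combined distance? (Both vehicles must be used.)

120 min — the smallest possible combined total.

Check every non-empty split of the stops between the two vehicles; for each half take its own optimal tour:
  {Willow} + {Spruce, Cedar, Hollow, Ash}: 32 + 100 = 132
  {Spruce} + {Willow, Cedar, Hollow, Ash}: 38 + 98 = 136
  {Willow, Spruce} + {Cedar, Hollow, Ash}: 38 + 98 = 136
  {Cedar} + {Willow, Spruce, Hollow, Ash}: 20 + 100 = 120
  {Willow, Cedar} + {Spruce, Hollow, Ash}: 32 + 100 = 132
  {Spruce, Cedar} + {Willow, Hollow, Ash}: 38 + 98 = 136
  … (15 splits in total)
Best: vehicle 1 Pine → Cedar → Pine = 20; vehicle 2 Pine → Willow → Spruce → Hollow → Ash → Pine = 100; combined 120.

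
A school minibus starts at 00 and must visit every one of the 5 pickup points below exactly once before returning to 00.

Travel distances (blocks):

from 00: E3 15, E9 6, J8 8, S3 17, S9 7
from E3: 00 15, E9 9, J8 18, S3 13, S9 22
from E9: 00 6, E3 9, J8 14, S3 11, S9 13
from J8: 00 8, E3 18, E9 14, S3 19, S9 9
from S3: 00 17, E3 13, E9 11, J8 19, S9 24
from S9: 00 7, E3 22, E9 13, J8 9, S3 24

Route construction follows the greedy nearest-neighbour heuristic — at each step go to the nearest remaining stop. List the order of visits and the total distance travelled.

From 00: distances to unvisited — E9=6, S9=7, J8=8, E3=15, S3=17. Nearest is E9 (6).
From E9: distances to unvisited — E3=9, S3=11, S9=13, J8=14. Nearest is E3 (9).
From E3: distances to unvisited — S3=13, J8=18, S9=22. Nearest is S3 (13).
From S3: distances to unvisited — J8=19, S9=24. Nearest is J8 (19).
From J8: distances to unvisited — S9=9. Nearest is S9 (9).
Return S9→00: 7.
Total = 6 + 9 + 13 + 19 + 9 + 7 = 63.

Nearest-neighbour total = 63 blocks; route 00 → E9 → E3 → S3 → J8 → S9 → 00.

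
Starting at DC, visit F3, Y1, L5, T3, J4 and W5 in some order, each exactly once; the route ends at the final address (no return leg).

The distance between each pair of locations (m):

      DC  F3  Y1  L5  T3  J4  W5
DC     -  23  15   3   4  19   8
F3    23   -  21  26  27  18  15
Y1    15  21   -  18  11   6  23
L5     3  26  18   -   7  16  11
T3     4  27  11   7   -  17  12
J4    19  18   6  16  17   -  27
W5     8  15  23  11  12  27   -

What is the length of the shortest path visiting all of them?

Shortest open route: 60 m.

There are 6! = 720 possible orderings.
DC → F3 → Y1 → L5 → T3 → J4 → W5: 23+21+18+7+17+27 = 113
DC → F3 → Y1 → L5 → T3 → W5 → J4: 23+21+18+7+12+27 = 108
DC → F3 → Y1 → L5 → J4 → T3 → W5: 23+21+18+16+17+12 = 107
DC → F3 → Y1 → L5 → J4 → W5 → T3: 23+21+18+16+27+12 = 117
DC → F3 → Y1 → L5 → W5 → T3 → J4: 23+21+18+11+12+17 = 102
DC → F3 → Y1 → L5 → W5 → J4 → T3: 23+21+18+11+27+17 = 117
DC → F3 → Y1 → T3 → L5 → J4 → W5: 23+21+11+7+16+27 = 105
DC → F3 → Y1 → T3 → L5 → W5 → J4: 23+21+11+7+11+27 = 100
… (712 more)
DC → L5 → T3 → Y1 → J4 → F3 → W5: 3+7+11+6+18+15 = 60  ← best
The minimum is 60.
One shortest path: DC → L5 → T3 → Y1 → J4 → F3 → W5.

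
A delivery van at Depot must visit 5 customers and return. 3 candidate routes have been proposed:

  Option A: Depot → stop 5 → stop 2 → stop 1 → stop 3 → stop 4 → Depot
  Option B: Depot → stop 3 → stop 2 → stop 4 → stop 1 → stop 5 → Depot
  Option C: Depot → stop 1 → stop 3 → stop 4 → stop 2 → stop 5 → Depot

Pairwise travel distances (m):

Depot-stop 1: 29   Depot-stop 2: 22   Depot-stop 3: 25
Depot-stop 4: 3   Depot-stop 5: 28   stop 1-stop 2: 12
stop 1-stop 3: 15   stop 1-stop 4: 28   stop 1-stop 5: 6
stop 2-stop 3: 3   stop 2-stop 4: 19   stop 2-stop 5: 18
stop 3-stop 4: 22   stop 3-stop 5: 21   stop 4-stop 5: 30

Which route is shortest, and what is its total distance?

98 m — Option A is the shortest.

Option A: 28 + 18 + 12 + 15 + 22 + 3 = 98
Option B: 25 + 3 + 19 + 28 + 6 + 28 = 109
Option C: 29 + 15 + 22 + 19 + 18 + 28 = 131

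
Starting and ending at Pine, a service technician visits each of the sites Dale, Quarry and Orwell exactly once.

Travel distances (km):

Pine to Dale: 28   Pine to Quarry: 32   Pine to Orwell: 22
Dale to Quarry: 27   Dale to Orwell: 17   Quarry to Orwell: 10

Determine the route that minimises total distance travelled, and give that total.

Minimum total distance: 87 km.

Pine - Dale - Quarry - Orwell - Pine: 28+27+10+22 = 87
Pine - Dale - Orwell - Quarry - Pine: 28+17+10+32 = 87
Pine - Quarry - Dale - Orwell - Pine: 32+27+17+22 = 98
The minimum is 87.
One optimal route: Pine → Dale → Quarry → Orwell → Pine (or its reverse).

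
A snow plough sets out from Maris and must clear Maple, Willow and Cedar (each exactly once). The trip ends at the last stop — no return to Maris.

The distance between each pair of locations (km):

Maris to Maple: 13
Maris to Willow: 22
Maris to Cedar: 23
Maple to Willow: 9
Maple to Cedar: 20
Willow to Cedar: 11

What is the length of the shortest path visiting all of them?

33 km — the minimum one-way total.

There are 3! = 6 possible orderings.
Maris→Maple→Willow→Cedar: 13+9+11 = 33
Maris→Maple→Cedar→Willow: 13+20+11 = 44
Maris→Willow→Maple→Cedar: 22+9+20 = 51
Maris→Willow→Cedar→Maple: 22+11+20 = 53
Maris→Cedar→Maple→Willow: 23+20+9 = 52
Maris→Cedar→Willow→Maple: 23+11+9 = 43
The minimum is 33.
One shortest path: Maris → Maple → Willow → Cedar.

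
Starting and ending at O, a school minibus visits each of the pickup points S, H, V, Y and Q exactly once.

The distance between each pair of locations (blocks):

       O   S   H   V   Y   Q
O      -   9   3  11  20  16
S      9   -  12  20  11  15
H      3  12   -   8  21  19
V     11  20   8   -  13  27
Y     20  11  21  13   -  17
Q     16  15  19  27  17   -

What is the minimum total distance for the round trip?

With 5 stops there are 5!/2 = 60 distinct round trips (a route and its reverse cost the same).
O - S - H - V - Y - Q - O: 9+12+8+13+17+16 = 75
O - S - H - V - Q - Y - O: 9+12+8+27+17+20 = 93
O - S - H - Y - V - Q - O: 9+12+21+13+27+16 = 98
O - S - H - Y - Q - V - O: 9+12+21+17+27+11 = 97
O - S - H - Q - V - Y - O: 9+12+19+27+13+20 = 100
O - S - H - Q - Y - V - O: 9+12+19+17+13+11 = 81
O - S - V - H - Y - Q - O: 9+20+8+21+17+16 = 91
O - S - V - H - Q - Y - O: 9+20+8+19+17+20 = 93
O - S - V - Y - H - Q - O: 9+20+13+21+19+16 = 98
O - S - V - Y - Q - H - O: 9+20+13+17+19+3 = 81
O - S - V - Q - H - Y - O: 9+20+27+19+21+20 = 116
O - S - V - Q - Y - H - O: 9+20+27+17+21+3 = 97
O - S - Y - H - V - Q - O: 9+11+21+8+27+16 = 92
O - S - Y - H - Q - V - O: 9+11+21+19+27+11 = 98
… (46 more)
O - S - Q - Y - V - H - O: 9+15+17+13+8+3 = 65  ← best
The minimum is 65.
One optimal route: O → S → Q → Y → V → H → O (or its reverse).

Shortest round trip = 65 blocks.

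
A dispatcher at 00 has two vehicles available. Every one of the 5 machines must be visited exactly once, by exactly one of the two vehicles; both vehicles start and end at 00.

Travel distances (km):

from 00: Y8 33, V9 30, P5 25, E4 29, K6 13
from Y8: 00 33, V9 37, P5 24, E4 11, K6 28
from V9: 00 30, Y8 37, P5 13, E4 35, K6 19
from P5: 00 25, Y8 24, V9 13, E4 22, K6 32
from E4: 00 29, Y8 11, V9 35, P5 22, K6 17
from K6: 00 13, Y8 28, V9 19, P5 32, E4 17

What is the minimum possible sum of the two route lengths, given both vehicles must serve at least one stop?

Try each way of splitting the stops between the two vehicles (each non-empty) and, for each split, find the best tour for each vehicle:
  {Y8} + {V9, P5, E4, K6}: 66 + 95 = 161
  {V9} + {Y8, P5, E4, K6}: 60 + 90 = 150
  {Y8, V9} + {P5, E4, K6}: 100 + 77 = 177
  {P5} + {Y8, V9, E4, K6}: 50 + 108 = 158
  {Y8, P5} + {V9, E4, K6}: 82 + 95 = 177
  {V9, P5} + {Y8, E4, K6}: 68 + 74 = 142
  … (15 splits in total)
  {Y8, V9, P5, E4} + {K6}: 107 + 26 = 133  ← best
Best: vehicle 1 00 → V9 → P5 → Y8 → E4 → 00 = 107; vehicle 2 00 → K6 → 00 = 26; combined 133.

133 km — the smallest possible combined total.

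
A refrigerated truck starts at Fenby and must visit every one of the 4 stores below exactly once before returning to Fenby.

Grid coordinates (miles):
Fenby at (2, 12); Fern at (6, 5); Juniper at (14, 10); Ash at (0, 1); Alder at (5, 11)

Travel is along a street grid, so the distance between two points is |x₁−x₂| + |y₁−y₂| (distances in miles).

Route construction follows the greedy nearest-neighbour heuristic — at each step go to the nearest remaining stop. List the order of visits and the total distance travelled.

From Fenby: distances to unvisited — Alder=4, Fern=11, Ash=13, Juniper=14. Nearest is Alder (4).
From Alder: distances to unvisited — Fern=7, Juniper=10, Ash=15. Nearest is Fern (7).
From Fern: distances to unvisited — Ash=10, Juniper=13. Nearest is Ash (10).
From Ash: distances to unvisited — Juniper=23. Nearest is Juniper (23).
Return Juniper→Fenby: 14.
Total = 4 + 7 + 10 + 23 + 14 = 58.

58 miles along Fenby → Alder → Fern → Ash → Juniper → Fenby.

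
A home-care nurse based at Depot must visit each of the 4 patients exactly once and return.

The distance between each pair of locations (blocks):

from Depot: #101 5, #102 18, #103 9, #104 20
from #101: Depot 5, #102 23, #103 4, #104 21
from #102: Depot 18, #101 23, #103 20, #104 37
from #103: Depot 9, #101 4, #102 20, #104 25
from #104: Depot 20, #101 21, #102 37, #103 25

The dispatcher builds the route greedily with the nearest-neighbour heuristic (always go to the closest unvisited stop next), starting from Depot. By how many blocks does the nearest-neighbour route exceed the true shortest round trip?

From Depot: #101=5, #103=9, #102=18, #104=20 → choose #101 (5).
From #101: #103=4, #104=21, #102=23 → choose #103 (4).
From #103: #102=20, #104=25 → choose #102 (20).
From #102: #104=37 → choose #104 (37).
NN route Depot → #101 → #103 → #102 → #104 → Depot costs 86.
Optimal: Depot → #102 → #103 → #101 → #104 → Depot costs 83 (by enumerating all 12 distinct tours).
Excess = 86 − 83 = 3.

Excess over optimum: 3 blocks.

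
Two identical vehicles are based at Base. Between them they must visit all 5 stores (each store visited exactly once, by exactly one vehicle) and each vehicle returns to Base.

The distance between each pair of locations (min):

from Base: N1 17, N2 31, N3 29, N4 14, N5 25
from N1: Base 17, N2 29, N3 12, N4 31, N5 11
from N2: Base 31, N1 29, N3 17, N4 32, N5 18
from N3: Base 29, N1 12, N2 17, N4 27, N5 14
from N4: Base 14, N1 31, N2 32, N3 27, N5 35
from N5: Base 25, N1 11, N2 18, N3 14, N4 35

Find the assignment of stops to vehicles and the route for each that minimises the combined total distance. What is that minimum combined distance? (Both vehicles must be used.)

117 min — the smallest possible combined total.

There are 2^4 − 1 = 15 ways to divide the 5 stops into two non-empty groups. For each, the best each vehicle can do is its own shortest tour through its group:
  {N1} + {N2, N3, N4, N5}: 34 + 101 = 135
  {N2} + {N1, N3, N4, N5}: 62 + 83 = 145
  {N1, N2} + {N3, N4, N5}: 77 + 80 = 157
  {N3} + {N1, N2, N4, N5}: 58 + 92 = 150
  {N1, N3} + {N2, N4, N5}: 58 + 89 = 147
  {N2, N3} + {N1, N4, N5}: 77 + 77 = 154
  … (15 splits in total)
  {N4} + {N1, N2, N3, N5}: 28 + 89 = 117  ← best
Best: vehicle 1 Base → N4 → Base = 28; vehicle 2 Base → N1 → N3 → N2 → N5 → Base = 89; combined 117.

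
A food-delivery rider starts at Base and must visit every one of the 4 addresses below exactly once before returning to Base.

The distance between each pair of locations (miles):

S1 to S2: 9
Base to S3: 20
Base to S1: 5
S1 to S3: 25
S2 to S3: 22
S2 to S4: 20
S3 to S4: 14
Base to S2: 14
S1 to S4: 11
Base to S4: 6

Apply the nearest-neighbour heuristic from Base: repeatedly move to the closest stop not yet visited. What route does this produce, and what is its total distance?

Base → [S1:5 / S4:6 / S2:14 / S3:20] → S1 (5)
S1 → [S2:9 / S4:11 / S3:25] → S2 (9)
S2 → [S4:20 / S3:22] → S4 (20)
S4 → [S3:14] → S3 (14)
Return S3→Base: 20.
Total = 5 + 9 + 20 + 14 + 20 = 68.

Nearest-neighbour total = 68 miles; route Base → S1 → S2 → S4 → S3 → Base.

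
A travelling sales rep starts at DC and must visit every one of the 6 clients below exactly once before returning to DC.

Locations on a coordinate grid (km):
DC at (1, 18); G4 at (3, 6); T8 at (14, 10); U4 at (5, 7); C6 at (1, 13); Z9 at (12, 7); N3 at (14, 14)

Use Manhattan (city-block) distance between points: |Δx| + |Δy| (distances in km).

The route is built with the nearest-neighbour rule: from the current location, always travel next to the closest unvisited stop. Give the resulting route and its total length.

DC → [C6:5 / G4:14 / U4:15 / N3:17 / T8:21 / Z9:22] → C6 (5)
C6 → [G4:9 / U4:10 / N3:14 / T8:16 / Z9:17] → G4 (9)
G4 → [U4:3 / Z9:10 / T8:15 / N3:19] → U4 (3)
U4 → [Z9:7 / T8:12 / N3:16] → Z9 (7)
Z9 → [T8:5 / N3:9] → T8 (5)
T8 → [N3:4] → N3 (4)
Return N3→DC: 17.
Total = 5 + 9 + 3 + 7 + 5 + 4 + 17 = 50.

50 km along DC → C6 → G4 → U4 → Z9 → T8 → N3 → DC.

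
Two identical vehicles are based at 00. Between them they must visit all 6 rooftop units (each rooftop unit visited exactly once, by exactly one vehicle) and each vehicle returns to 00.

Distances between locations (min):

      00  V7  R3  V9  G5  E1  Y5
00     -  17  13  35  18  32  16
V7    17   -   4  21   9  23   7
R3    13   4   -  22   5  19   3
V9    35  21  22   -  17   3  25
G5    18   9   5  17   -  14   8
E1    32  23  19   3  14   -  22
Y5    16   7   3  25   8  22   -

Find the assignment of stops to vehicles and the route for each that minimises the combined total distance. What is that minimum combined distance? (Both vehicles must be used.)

105 min — the smallest possible combined total.

There are 2^5 − 1 = 31 ways to divide the 6 stops into two non-empty groups. For each, the best each vehicle can do is its own shortest tour through its group:
  {V7} + {R3, V9, G5, E1, Y5}: 34 + 76 = 110
  {R3} + {V7, V9, G5, E1, Y5}: 26 + 79 = 105
  {V7, R3} + {V9, G5, E1, Y5}: 34 + 76 = 110
  {V9} + {V7, R3, G5, E1, Y5}: 70 + 78 = 148
  {V7, V9} + {R3, G5, E1, Y5}: 73 + 70 = 143
  {R3, V9} + {V7, G5, E1, Y5}: 70 + 78 = 148
  … (31 splits in total)
Best: vehicle 1 00 → R3 → 00 = 26; vehicle 2 00 → V7 → V9 → E1 → G5 → Y5 → 00 = 79; combined 105.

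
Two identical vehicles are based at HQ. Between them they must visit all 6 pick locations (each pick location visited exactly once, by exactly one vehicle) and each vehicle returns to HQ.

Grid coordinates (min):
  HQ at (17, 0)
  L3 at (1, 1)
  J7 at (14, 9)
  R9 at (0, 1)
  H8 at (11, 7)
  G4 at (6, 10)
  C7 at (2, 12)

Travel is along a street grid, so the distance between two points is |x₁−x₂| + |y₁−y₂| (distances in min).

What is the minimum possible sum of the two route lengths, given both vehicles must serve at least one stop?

Minimum combined distance: 82 min.

Check every non-empty split of the stops between the two vehicles; for each half take its own optimal tour:
  {L3} + {J7, R9, H8, G4, C7}: 34 + 62 = 96
  {J7} + {L3, R9, H8, G4, C7}: 24 + 58 = 82
  {L3, J7} + {R9, H8, G4, C7}: 50 + 58 = 108
  {R9} + {L3, J7, H8, G4, C7}: 36 + 60 = 96
  {L3, R9} + {J7, H8, G4, C7}: 36 + 54 = 90
  {J7, R9} + {L3, H8, G4, C7}: 52 + 56 = 108
  … (31 splits in total)
Best: vehicle 1 HQ → J7 → HQ = 24; vehicle 2 HQ → L3 → R9 → C7 → G4 → H8 → HQ = 58; combined 82.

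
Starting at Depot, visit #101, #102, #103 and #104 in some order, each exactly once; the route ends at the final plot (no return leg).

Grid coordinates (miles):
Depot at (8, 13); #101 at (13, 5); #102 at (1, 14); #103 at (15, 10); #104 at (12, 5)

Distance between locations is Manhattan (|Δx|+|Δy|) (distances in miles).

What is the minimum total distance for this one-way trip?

34 miles — the minimum one-way total.

There are 4! = 24 possible orderings.
Depot → #101 → #102 → #103 → #104: 13+21+18+8 = 60
Depot → #101 → #102 → #104 → #103: 13+21+20+8 = 62
Depot → #101 → #103 → #102 → #104: 13+7+18+20 = 58
Depot → #101 → #103 → #104 → #102: 13+7+8+20 = 48
Depot → #101 → #104 → #102 → #103: 13+1+20+18 = 52
Depot → #101 → #104 → #103 → #102: 13+1+8+18 = 40
Depot → #102 → #101 → #103 → #104: 8+21+7+8 = 44
Depot → #102 → #101 → #104 → #103: 8+21+1+8 = 38
Depot → #102 → #103 → #101 → #104: 8+18+7+1 = 34
Depot → #102 → #103 → #104 → #101: 8+18+8+1 = 35
Depot → #102 → #104 → #101 → #103: 8+20+1+7 = 36
Depot → #102 → #104 → #103 → #101: 8+20+8+7 = 43
Depot → #103 → #101 → #102 → #104: 10+7+21+20 = 58
Depot → #103 → #101 → #104 → #102: 10+7+1+20 = 38
… (10 more)
The minimum is 34.
One shortest path: Depot → #102 → #103 → #101 → #104.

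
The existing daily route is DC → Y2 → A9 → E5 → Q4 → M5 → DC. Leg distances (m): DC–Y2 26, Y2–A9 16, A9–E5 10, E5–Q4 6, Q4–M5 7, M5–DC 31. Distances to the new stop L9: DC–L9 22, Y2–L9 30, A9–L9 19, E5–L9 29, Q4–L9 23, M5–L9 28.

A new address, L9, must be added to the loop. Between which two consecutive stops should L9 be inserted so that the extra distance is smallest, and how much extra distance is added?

Adding 19 m by placing L9 on the M5–DC leg.

Insertion cost between consecutive stops i–j is d(i,L9) + d(L9,j) − d(i,j):
  between DC and Y2: 22 + 30 − 26 = 26
  between Y2 and A9: 30 + 19 − 16 = 33
  between A9 and E5: 19 + 29 − 10 = 38
  between E5 and Q4: 29 + 23 − 6 = 46
  between Q4 and M5: 23 + 28 − 7 = 44
  between M5 and DC: 28 + 22 − 31 = 19
Cheapest insertion is between M5 and DC, adding 19.
New total = 96 + 19 = 115.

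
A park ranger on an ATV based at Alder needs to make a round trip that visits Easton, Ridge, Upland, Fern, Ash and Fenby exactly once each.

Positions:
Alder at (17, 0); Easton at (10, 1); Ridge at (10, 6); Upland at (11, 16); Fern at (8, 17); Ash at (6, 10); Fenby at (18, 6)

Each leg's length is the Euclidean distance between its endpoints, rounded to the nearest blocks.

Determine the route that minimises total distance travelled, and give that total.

With 6 stops there are 6!/2 = 360 distinct round trips (a route and its reverse cost the same).
Alder → Easton → Ridge → Upland → Fern → Ash → Fenby → Alder: 7+5+10+3+7+13+6 = 51
Alder → Easton → Ridge → Upland → Fern → Fenby → Ash → Alder: 7+5+10+3+15+13+15 = 68
Alder → Easton → Ridge → Upland → Ash → Fern → Fenby → Alder: 7+5+10+8+7+15+6 = 58
Alder → Easton → Ridge → Upland → Ash → Fenby → Fern → Alder: 7+5+10+8+13+15+19 = 77
Alder → Easton → Ridge → Upland → Fenby → Fern → Ash → Alder: 7+5+10+12+15+7+15 = 71
Alder → Easton → Ridge → Upland → Fenby → Ash → Fern → Alder: 7+5+10+12+13+7+19 = 73
Alder → Easton → Ridge → Fern → Upland → Ash → Fenby → Alder: 7+5+11+3+8+13+6 = 53
Alder → Easton → Ridge → Fern → Upland → Fenby → Ash → Alder: 7+5+11+3+12+13+15 = 66
… (352 more)
Alder → Easton → Ridge → Ash → Fern → Upland → Fenby → Alder: 7+5+6+7+3+12+6 = 46  ← best
The minimum is 46.
One optimal route: Alder → Easton → Ridge → Ash → Fern → Upland → Fenby → Alder (or its reverse).

Minimum total distance: 46 blocks.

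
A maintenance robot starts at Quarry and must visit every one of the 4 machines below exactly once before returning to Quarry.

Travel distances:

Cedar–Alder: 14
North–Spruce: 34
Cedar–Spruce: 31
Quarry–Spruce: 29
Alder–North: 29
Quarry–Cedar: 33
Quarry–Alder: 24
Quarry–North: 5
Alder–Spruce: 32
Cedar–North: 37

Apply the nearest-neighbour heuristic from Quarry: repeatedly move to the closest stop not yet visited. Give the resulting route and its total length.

Quarry → [North:5 / Alder:24 / Spruce:29 / Cedar:33] → North (5)
North → [Alder:29 / Spruce:34 / Cedar:37] → Alder (29)
Alder → [Cedar:14 / Spruce:32] → Cedar (14)
Cedar → [Spruce:31] → Spruce (31)
Return Spruce→Quarry: 29.
Total = 5 + 29 + 14 + 31 + 29 = 108.

108 along Quarry → North → Alder → Cedar → Spruce → Quarry.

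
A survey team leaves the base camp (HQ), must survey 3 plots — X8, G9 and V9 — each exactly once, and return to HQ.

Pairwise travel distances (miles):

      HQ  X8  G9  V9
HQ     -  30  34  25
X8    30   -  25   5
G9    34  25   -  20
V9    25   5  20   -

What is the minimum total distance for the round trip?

There are 3 distinct closed tours to check (reversals are equivalent).
HQ-X8-G9-V9-HQ: 30+25+20+25 = 100
HQ-X8-V9-G9-HQ: 30+5+20+34 = 89
HQ-G9-X8-V9-HQ: 34+25+5+25 = 89
The minimum is 89.
One optimal route: HQ → X8 → V9 → G9 → HQ (or its reverse).

89 miles — the shortest possible round trip.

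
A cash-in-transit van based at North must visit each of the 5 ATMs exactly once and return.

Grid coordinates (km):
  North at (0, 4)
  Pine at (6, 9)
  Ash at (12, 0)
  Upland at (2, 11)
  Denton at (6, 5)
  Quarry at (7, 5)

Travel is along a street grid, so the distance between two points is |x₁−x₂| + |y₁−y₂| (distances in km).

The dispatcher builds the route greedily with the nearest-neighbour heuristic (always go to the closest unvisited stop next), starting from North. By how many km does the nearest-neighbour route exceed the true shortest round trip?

From North: Denton=7, Quarry=8, Upland=9, Pine=11, Ash=16 → choose Denton (7).
From Denton: Quarry=1, Pine=4, Upland=10, Ash=11 → choose Quarry (1).
From Quarry: Pine=5, Ash=10, Upland=11 → choose Pine (5).
From Pine: Upland=6, Ash=15 → choose Upland (6).
From Upland: Ash=21 → choose Ash (21).
NN route North → Denton → Quarry → Pine → Upland → Ash → North costs 56.
Optimal: North → Ash → Quarry → Denton → Pine → Upland → North costs 46 (by enumerating all 60 distinct tours).
Excess = 56 − 46 = 10.

Excess over optimum: 10 km.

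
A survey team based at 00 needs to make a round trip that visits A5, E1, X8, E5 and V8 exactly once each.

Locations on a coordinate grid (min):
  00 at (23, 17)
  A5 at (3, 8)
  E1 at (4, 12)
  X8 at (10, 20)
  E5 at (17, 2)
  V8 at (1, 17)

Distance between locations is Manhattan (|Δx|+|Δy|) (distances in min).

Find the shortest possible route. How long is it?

With 5 stops there are 5!/2 = 60 distinct round trips (a route and its reverse cost the same).
00-A5-E1-X8-E5-V8-00: 29+5+14+25+31+22 = 126
00-A5-E1-X8-V8-E5-00: 29+5+14+12+31+21 = 112
00-A5-E1-E5-X8-V8-00: 29+5+23+25+12+22 = 116
00-A5-E1-E5-V8-X8-00: 29+5+23+31+12+16 = 116
00-A5-E1-V8-X8-E5-00: 29+5+8+12+25+21 = 100
00-A5-E1-V8-E5-X8-00: 29+5+8+31+25+16 = 114
00-A5-X8-E1-E5-V8-00: 29+19+14+23+31+22 = 138
00-A5-X8-E1-V8-E5-00: 29+19+14+8+31+21 = 122
00-A5-X8-E5-E1-V8-00: 29+19+25+23+8+22 = 126
00-A5-X8-E5-V8-E1-00: 29+19+25+31+8+24 = 136
00-A5-X8-V8-E1-E5-00: 29+19+12+8+23+21 = 112
00-A5-X8-V8-E5-E1-00: 29+19+12+31+23+24 = 138
00-A5-E5-E1-X8-V8-00: 29+20+23+14+12+22 = 120
00-A5-E5-E1-V8-X8-00: 29+20+23+8+12+16 = 108
… (46 more)
00-X8-V8-E1-A5-E5-00: 16+12+8+5+20+21 = 82  ← best
The minimum is 82.
One optimal route: 00 → X8 → V8 → E1 → A5 → E5 → 00 (or its reverse).

82 min — the shortest possible round trip.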